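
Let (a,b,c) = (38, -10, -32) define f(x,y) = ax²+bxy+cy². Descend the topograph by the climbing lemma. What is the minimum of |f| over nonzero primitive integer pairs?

descent: ρ → (-32,10,38)  [lands on river]
river: ρ → (38,66,-4)
river: ρ → (-4,70,4)
river: ρ → (4,66,-38)
river: ρ → (-38,10,32)
river: ρ → (32,54,-16)
river: ρ → (-16,42,50)
river: ρ → (50,58,-8)
river: ρ → (-8,70,2)
river: ρ → (2,70,-8)
river: ρ → (-8,58,50)
river: ρ → (50,42,-16)
river: ρ → (-16,54,32)
river: ρ → (32,10,-38)
river: ρ → (-38,66,4)
river: ρ → (4,70,-4)
river: ρ → (-4,66,38)
river: ρ → (38,10,-32)
river: ρ → (-32,54,16)
river: ρ → (16,42,-50)
river: ρ → (-50,58,8)
river: ρ → (8,70,-2)
river: ρ → (-2,70,8)
river: ρ → (8,58,-50)
river: ρ → (-50,42,16)
river: ρ → (16,54,-32)
closes: descent 1, river 26
min |a| on river = 2

2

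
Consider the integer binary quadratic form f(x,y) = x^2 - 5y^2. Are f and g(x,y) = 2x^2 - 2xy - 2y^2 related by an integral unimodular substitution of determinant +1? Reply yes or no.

D₁ = 20, D₂ = 20
river cycle of f (length 2): (1, 4, -1), (-1, 4, 1)
river cycle of g (length 2): (-2, 2, 2), (2, 2, -2)
cycles differ ⇒ inequivalent

no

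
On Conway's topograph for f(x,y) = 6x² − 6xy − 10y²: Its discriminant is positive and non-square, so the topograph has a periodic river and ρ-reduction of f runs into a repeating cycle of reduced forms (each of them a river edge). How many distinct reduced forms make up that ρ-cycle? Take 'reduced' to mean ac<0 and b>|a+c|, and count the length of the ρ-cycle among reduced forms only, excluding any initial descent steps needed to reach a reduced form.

D = 276, ⌊√D⌋ = 16
descent: ρ → (-10,6,6)  [lands on river]
river: ρ → (6,6,-10)
river: ρ → (-10,14,2)
river: ρ → (2,14,-10)
ρ-cycle length = 4 (tail of 1 descent step not counted)

4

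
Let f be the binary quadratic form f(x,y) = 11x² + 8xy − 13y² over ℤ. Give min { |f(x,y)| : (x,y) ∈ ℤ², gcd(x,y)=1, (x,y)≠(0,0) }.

river: ρ → (-13,18,6)
river: ρ → (6,18,-13)
river: ρ → (-13,8,11)
river: ρ → (11,14,-10)
river: ρ → (-10,6,15)
river: ρ → (15,24,-1)
river: ρ → (-1,24,15)
river: ρ → (15,6,-10)
river: ρ → (-10,14,11)
river: ρ → (11,8,-13)
closes: descent 0, river 10
min |a| on river = 1

1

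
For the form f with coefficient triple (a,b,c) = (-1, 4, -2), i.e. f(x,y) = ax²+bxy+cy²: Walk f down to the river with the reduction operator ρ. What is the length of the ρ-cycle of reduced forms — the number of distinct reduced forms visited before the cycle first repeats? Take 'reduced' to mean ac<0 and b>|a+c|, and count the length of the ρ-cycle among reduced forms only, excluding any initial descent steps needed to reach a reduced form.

D = 8, ⌊√D⌋ = 2
descent: ρ → (-2,0,1)
descent: ρ → (1,2,-1)  [lands on river]
river: ρ → (-1,2,1)
ρ-cycle length = 2 (tail of 2 descent steps not counted)

2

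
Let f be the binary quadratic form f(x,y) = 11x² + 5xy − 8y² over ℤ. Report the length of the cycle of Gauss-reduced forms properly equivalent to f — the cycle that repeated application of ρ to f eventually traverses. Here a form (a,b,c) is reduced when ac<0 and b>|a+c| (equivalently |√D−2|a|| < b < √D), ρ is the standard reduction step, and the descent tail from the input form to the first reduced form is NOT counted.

D = 377, ⌊√D⌋ = 19
river: ρ → (-8,11,8)
river: ρ → (8,5,-11)
river: ρ → (-11,17,2)
river: ρ → (2,19,-2)
river: ρ → (-2,17,11)
river: ρ → (11,5,-8)
ρ-cycle length = 6 (tail of 0 descent steps not counted)

6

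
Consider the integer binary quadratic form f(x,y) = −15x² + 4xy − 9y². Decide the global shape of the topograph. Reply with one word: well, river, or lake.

D = b²−4ac = 4² − 4·(-15)·(-9) = -524
D < 0 ⇒ definite ⇒ every region one sign ⇒ single well

well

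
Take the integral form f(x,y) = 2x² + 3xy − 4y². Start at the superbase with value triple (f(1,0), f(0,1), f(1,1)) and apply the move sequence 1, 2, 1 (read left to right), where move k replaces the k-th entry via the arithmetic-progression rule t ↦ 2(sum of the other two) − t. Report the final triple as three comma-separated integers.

start (2,-4,1) = (f(1,0),f(0,1),f(1,1))
replace slot 1: 2·((-4)+1) − 2 = -8 → (-8,-4,1)
replace slot 2: 2·((-8)+1) − (-4) = -10 → (-8,-10,1)
replace slot 1: 2·((-10)+1) − (-8) = -10 → (-10,-10,1)

-10,-10,1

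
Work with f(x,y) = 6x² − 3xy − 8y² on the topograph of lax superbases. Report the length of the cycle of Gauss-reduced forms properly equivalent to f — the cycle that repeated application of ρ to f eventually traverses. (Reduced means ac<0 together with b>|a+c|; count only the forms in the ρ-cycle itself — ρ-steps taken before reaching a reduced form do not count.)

D = 201, ⌊√D⌋ = 14
descent: ρ → (-8,3,6)  [lands on river]
river: ρ → (6,9,-5)
river: ρ → (-5,11,4)
river: ρ → (4,13,-2)
river: ρ → (-2,11,10)
river: ρ → (10,9,-3)
river: ρ → (-3,9,10)
river: ρ → (10,11,-2)
river: ρ → (-2,13,4)
river: ρ → (4,11,-5)
river: ρ → (-5,9,6)
river: ρ → (6,3,-8)
river: ρ → (-8,13,1)
river: ρ → (1,13,-8)
ρ-cycle length = 14 (tail of 1 descent step not counted)

14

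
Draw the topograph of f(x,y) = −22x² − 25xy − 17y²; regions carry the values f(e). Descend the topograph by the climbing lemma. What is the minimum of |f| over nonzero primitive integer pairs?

translate: b→-19 (≡25 mod 44), so (22,25,17)→(22,-19,14)
flip: (22,-19,14)→(14,19,22)
translate: b→-9 (≡19 mod 28), so (14,19,22)→(14,-9,17)
reduced (well bottom): (14,-9,17) with a≤c, −a<b≤a
well minimum |f| = |-14| = 14 (negative-definite)

14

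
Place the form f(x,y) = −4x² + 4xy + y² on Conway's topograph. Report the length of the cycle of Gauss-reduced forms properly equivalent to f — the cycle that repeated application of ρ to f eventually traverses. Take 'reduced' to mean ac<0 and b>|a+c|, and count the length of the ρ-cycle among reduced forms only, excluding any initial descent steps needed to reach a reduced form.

D = 32, ⌊√D⌋ = 5
river: ρ → (1,4,-4)
river: ρ → (-4,4,1)
ρ-cycle length = 2 (tail of 0 descent steps not counted)

2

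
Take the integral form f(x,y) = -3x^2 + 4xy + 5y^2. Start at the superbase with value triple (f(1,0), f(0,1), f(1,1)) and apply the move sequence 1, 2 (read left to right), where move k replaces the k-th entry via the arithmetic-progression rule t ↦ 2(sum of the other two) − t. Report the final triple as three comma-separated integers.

start (-3,5,6) = (f(1,0),f(0,1),f(1,1))
replace slot 1: 2·(5+6) − (-3) = 25 → (25,5,6)
replace slot 2: 2·(25+6) − 5 = 57 → (25,57,6)

25,57,6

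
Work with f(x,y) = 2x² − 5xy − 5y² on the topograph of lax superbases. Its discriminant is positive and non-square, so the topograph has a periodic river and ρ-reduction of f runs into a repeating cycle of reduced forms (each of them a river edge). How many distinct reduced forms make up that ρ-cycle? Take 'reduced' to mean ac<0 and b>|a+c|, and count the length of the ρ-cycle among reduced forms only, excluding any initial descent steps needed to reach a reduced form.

D = 65, ⌊√D⌋ = 8
descent: ρ → (-5,5,2)  [lands on river]
river: ρ → (2,7,-2)
river: ρ → (-2,5,5)
river: ρ → (5,5,-2)
river: ρ → (-2,7,2)
river: ρ → (2,5,-5)
ρ-cycle length = 6 (tail of 1 descent step not counted)

6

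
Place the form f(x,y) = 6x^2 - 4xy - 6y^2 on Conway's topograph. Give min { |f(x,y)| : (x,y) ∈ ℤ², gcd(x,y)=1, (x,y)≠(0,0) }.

descent: ρ → (-6,4,6)  [lands on river]
river: ρ → (6,8,-4)
river: ρ → (-4,8,6)
river: ρ → (6,4,-6)
river: ρ → (-6,8,4)
river: ρ → (4,8,-6)
closes: descent 1, river 6
min |a| on river = 4

4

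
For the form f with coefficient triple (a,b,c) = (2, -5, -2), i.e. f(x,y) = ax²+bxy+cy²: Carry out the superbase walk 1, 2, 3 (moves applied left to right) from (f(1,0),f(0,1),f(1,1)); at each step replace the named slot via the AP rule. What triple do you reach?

start (2,-2,-5) = (f(1,0),f(0,1),f(1,1))
replace slot 1: 2·((-2)+(-5)) − 2 = -16 → (-16,-2,-5)
replace slot 2: 2·((-16)+(-5)) − (-2) = -40 → (-16,-40,-5)
replace slot 3: 2·((-16)+(-40)) − (-5) = -107 → (-16,-40,-107)

-16,-40,-107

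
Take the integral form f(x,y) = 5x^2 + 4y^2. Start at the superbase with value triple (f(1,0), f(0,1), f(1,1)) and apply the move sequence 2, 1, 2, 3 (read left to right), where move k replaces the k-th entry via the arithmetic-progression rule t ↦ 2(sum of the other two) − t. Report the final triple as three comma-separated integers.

start (5,4,9) = (f(1,0),f(0,1),f(1,1))
replace slot 2: 2·(5+9) − 4 = 24 → (5,24,9)
replace slot 1: 2·(24+9) − 5 = 61 → (61,24,9)
replace slot 2: 2·(61+9) − 24 = 116 → (61,116,9)
replace slot 3: 2·(61+116) − 9 = 345 → (61,116,345)

61,116,345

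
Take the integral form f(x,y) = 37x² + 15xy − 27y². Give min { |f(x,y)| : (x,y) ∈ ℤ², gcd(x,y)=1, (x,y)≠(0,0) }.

river: ρ → (-27,39,25)
river: ρ → (25,61,-5)
river: ρ → (-5,59,37)
river: ρ → (37,15,-27)
closes: descent 0, river 4
min |a| on river = 5

5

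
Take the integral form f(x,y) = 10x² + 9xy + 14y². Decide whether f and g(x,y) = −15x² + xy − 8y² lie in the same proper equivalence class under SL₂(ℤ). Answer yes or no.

D₁ = -479, D₂ = -479
f: reduced (well bottom): (10,9,14) with a≤c, −a<b≤a
g is negative-definite; reduce −g:
−g: flip: (15,-1,8)→(8,1,15)
−g: reduced (well bottom): (8,1,15) with a≤c, −a<b≤a
flip sign back: reduced form of g is (-8,-1,-15)
reduced forms (10, 9, 14) vs (-8, -1, -15) ⇒ inequivalent

no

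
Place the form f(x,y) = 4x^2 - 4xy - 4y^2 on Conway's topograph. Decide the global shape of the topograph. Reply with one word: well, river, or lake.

D = b²−4ac = (-4)² − 4·4·(-4) = 80
D > 0 non-square ⇒ indefinite ⇒ periodic river

river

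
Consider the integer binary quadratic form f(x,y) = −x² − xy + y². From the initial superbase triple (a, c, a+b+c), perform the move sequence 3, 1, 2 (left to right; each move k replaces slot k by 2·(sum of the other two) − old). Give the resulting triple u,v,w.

start (-1,1,-1) = (f(1,0),f(0,1),f(1,1))
replace slot 3: 2·((-1)+1) − (-1) = 1 → (-1,1,1)
replace slot 1: 2·(1+1) − (-1) = 5 → (5,1,1)
replace slot 2: 2·(5+1) − 1 = 11 → (5,11,1)

5,11,1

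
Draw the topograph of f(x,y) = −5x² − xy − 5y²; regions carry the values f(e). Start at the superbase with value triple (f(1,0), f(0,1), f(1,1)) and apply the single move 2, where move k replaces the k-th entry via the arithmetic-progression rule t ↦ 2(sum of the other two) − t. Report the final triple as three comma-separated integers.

start (-5,-5,-11) = (f(1,0),f(0,1),f(1,1))
replace slot 2: 2·((-5)+(-11)) − (-5) = -27 → (-5,-27,-11)

-5,-27,-11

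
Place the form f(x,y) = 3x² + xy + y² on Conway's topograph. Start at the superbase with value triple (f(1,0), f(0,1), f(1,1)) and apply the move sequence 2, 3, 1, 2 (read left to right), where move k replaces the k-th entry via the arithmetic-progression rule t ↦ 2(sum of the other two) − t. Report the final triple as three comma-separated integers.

start (3,1,5) = (f(1,0),f(0,1),f(1,1))
replace slot 2: 2·(3+5) − 1 = 15 → (3,15,5)
replace slot 3: 2·(3+15) − 5 = 31 → (3,15,31)
replace slot 1: 2·(15+31) − 3 = 89 → (89,15,31)
replace slot 2: 2·(89+31) − 15 = 225 → (89,225,31)

89,225,31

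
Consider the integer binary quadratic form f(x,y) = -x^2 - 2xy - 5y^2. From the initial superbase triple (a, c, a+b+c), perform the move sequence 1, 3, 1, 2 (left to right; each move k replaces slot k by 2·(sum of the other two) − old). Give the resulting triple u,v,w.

start (-1,-5,-8) = (f(1,0),f(0,1),f(1,1))
replace slot 1: 2·((-5)+(-8)) − (-1) = -25 → (-25,-5,-8)
replace slot 3: 2·((-25)+(-5)) − (-8) = -52 → (-25,-5,-52)
replace slot 1: 2·((-5)+(-52)) − (-25) = -89 → (-89,-5,-52)
replace slot 2: 2·((-89)+(-52)) − (-5) = -277 → (-89,-277,-52)

-89,-277,-52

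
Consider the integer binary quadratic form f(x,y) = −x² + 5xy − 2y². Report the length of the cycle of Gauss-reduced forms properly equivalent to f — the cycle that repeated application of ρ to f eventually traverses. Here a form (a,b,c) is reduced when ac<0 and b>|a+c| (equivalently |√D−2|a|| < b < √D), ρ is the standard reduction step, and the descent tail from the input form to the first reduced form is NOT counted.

D = 17, ⌊√D⌋ = 4
descent: ρ → (-2,3,1)  [lands on river]
river: ρ → (1,3,-2)
river: ρ → (-2,1,2)
river: ρ → (2,3,-1)
river: ρ → (-1,3,2)
river: ρ → (2,1,-2)
ρ-cycle length = 6 (tail of 1 descent step not counted)

6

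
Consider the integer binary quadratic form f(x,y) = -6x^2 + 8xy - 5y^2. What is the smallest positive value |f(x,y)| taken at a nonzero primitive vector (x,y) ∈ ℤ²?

translate: b→4 (≡-8 mod 12), so (6,-8,5)→(6,4,3)
flip: (6,4,3)→(3,-4,6)
translate: b→2 (≡-4 mod 6), so (3,-4,6)→(3,2,5)
reduced (well bottom): (3,2,5) with a≤c, −a<b≤a
well minimum |f| = |-3| = 3 (negative-definite)

3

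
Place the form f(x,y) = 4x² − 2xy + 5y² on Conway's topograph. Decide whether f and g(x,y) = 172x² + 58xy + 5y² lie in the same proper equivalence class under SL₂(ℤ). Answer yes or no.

D₁ = -76, D₂ = -76
f: reduced (well bottom): (4,-2,5) with a≤c, −a<b≤a
g: flip: (172,58,5)→(5,-58,172)
g: translate: b→2 (≡-58 mod 10), so (5,-58,172)→(5,2,4)
g: flip: (5,2,4)→(4,-2,5)
g: reduced (well bottom): (4,-2,5) with a≤c, −a<b≤a
reduced forms (4, -2, 5) vs (4, -2, 5) ⇒ equivalent

yes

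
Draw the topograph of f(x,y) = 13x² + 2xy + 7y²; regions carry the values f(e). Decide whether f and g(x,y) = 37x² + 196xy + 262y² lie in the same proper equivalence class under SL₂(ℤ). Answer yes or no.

D₁ = -360, D₂ = -360
f: flip: (13,2,7)→(7,-2,13)
f: reduced (well bottom): (7,-2,13) with a≤c, −a<b≤a
g: translate: b→-26 (≡196 mod 74), so (37,196,262)→(37,-26,7)
g: flip: (37,-26,7)→(7,26,37)
g: translate: b→-2 (≡26 mod 14), so (7,26,37)→(7,-2,13)
g: reduced (well bottom): (7,-2,13) with a≤c, −a<b≤a
reduced forms (7, -2, 13) vs (7, -2, 13) ⇒ equivalent

yes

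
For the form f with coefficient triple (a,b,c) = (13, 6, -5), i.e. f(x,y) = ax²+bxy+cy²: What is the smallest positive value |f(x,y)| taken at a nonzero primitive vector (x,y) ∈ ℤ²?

descent: ρ → (-5,14,5)  [lands on river]
river: ρ → (5,16,-2)
river: ρ → (-2,16,5)
river: ρ → (5,14,-5)
river: ρ → (-5,16,2)
river: ρ → (2,16,-5)
closes: descent 1, river 6
min |a| on river = 2

2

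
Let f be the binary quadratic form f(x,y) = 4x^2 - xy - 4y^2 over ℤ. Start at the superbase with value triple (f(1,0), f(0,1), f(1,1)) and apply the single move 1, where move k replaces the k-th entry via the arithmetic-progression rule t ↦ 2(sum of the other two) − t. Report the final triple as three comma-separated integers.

start (4,-4,-1) = (f(1,0),f(0,1),f(1,1))
replace slot 1: 2·((-4)+(-1)) − 4 = -14 → (-14,-4,-1)

-14,-4,-1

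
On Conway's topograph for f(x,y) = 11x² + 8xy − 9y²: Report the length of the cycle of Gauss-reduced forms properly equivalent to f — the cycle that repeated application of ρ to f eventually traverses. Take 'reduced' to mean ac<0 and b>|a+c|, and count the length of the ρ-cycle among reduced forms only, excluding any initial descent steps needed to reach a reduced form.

D = 460, ⌊√D⌋ = 21
river: ρ → (-9,10,10)
river: ρ → (10,10,-9)
river: ρ → (-9,8,11)
river: ρ → (11,14,-6)
river: ρ → (-6,10,15)
river: ρ → (15,20,-1)
river: ρ → (-1,20,15)
river: ρ → (15,10,-6)
river: ρ → (-6,14,11)
river: ρ → (11,8,-9)
ρ-cycle length = 10 (tail of 0 descent steps not counted)

10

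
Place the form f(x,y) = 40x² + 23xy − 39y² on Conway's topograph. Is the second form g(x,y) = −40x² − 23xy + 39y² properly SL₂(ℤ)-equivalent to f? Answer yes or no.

D₁ = 6769, D₂ = 6769
river cycle of f (length 138): (-39, 55, 24), (24, 41, -53), (-53, 65, 12), (12, 79, -11), (-11, 75, 26), (26, 81, -2), (-2, 79, 66), (66, 53, -15), (-15, 67, 38), (38, 9, -44), … (128 more)
river cycle of g (length 138): (39, 23, -40), (-40, 57, 22), (22, 75, -13), (-13, 81, 4), (4, 79, -33), (-33, 53, 30), (30, 67, -19), (-19, 47, 60), (60, 73, -6), (-6, 71, 72), … (128 more)
cycles differ ⇒ inequivalent

no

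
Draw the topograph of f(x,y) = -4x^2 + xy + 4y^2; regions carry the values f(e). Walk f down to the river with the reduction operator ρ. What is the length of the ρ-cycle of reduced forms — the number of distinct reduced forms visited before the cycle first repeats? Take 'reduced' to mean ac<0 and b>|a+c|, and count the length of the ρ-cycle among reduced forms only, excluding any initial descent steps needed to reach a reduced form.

D = 65, ⌊√D⌋ = 8
river: ρ → (4,7,-1)
river: ρ → (-1,7,4)
river: ρ → (4,1,-4)
river: ρ → (-4,7,1)
river: ρ → (1,7,-4)
river: ρ → (-4,1,4)
ρ-cycle length = 6 (tail of 0 descent steps not counted)

6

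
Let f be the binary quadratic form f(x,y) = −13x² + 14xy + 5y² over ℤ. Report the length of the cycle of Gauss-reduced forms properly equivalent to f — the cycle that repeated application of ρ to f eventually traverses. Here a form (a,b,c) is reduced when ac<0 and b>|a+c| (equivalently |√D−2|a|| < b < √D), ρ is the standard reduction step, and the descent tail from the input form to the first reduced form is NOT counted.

D = 456, ⌊√D⌋ = 21
river: ρ → (5,16,-10)
river: ρ → (-10,4,11)
river: ρ → (11,18,-3)
river: ρ → (-3,18,11)
river: ρ → (11,4,-10)
river: ρ → (-10,16,5)
river: ρ → (5,14,-13)
river: ρ → (-13,12,6)
river: ρ → (6,12,-13)
river: ρ → (-13,14,5)
ρ-cycle length = 10 (tail of 0 descent steps not counted)

10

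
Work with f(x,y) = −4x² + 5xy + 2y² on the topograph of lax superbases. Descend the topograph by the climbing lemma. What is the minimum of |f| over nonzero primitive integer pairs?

river: ρ → (2,7,-1)
river: ρ → (-1,7,2)
river: ρ → (2,5,-4)
river: ρ → (-4,3,3)
river: ρ → (3,3,-4)
river: ρ → (-4,5,2)
closes: descent 0, river 6
min |a| on river = 1

1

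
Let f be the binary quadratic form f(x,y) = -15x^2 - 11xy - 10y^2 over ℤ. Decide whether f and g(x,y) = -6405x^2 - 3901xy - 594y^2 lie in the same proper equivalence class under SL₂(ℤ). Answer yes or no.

D₁ = -479, D₂ = -479
f is negative-definite; reduce −f:
−f: flip: (15,11,10)→(10,-11,15)
−f: translate: b→9 (≡-11 mod 20), so (10,-11,15)→(10,9,14)
−f: reduced (well bottom): (10,9,14) with a≤c, −a<b≤a
flip sign back: reduced form of f is (-10,-9,-14)
g is negative-definite; reduce −g:
−g: flip: (6405,3901,594)→(594,-3901,6405)
−g: translate: b→-337 (≡-3901 mod 1188), so (594,-3901,6405)→(594,-337,48)
−g: flip: (594,-337,48)→(48,337,594)
−g: translate: b→-47 (≡337 mod 96), so (48,337,594)→(48,-47,14)
−g: flip: (48,-47,14)→(14,47,48)
−g: translate: b→-9 (≡47 mod 28), so (14,47,48)→(14,-9,10)
−g: flip: (14,-9,10)→(10,9,14)
−g: reduced (well bottom): (10,9,14) with a≤c, −a<b≤a
flip sign back: reduced form of g is (-10,-9,-14)
reduced forms (-10, -9, -14) vs (-10, -9, -14) ⇒ equivalent

yes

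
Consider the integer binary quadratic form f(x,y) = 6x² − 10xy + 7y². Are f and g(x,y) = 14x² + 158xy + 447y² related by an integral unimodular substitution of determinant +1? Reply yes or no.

D₁ = -68, D₂ = -68
f: translate: b→2 (≡-10 mod 12), so (6,-10,7)→(6,2,3)
f: flip: (6,2,3)→(3,-2,6)
f: reduced (well bottom): (3,-2,6) with a≤c, −a<b≤a
g: translate: b→-10 (≡158 mod 28), so (14,158,447)→(14,-10,3)
g: flip: (14,-10,3)→(3,10,14)
g: translate: b→-2 (≡10 mod 6), so (3,10,14)→(3,-2,6)
g: reduced (well bottom): (3,-2,6) with a≤c, −a<b≤a
reduced forms (3, -2, 6) vs (3, -2, 6) ⇒ equivalent

yes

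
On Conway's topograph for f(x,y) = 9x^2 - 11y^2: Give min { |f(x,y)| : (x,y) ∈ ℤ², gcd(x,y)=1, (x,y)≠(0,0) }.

descent: ρ → (-11,0,9)
descent: ρ → (9,18,-2)  [lands on river]
river: ρ → (-2,18,9)
closes: descent 2, river 2
min |a| on river = 2

2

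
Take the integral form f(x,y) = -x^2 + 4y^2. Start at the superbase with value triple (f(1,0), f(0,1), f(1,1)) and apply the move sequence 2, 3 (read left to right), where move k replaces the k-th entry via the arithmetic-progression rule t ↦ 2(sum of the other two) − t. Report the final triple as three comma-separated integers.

start (-1,4,3) = (f(1,0),f(0,1),f(1,1))
replace slot 2: 2·((-1)+3) − 4 = 0 → (-1,0,3)
replace slot 3: 2·((-1)+0) − 3 = -5 → (-1,0,-5)

-1,0,-5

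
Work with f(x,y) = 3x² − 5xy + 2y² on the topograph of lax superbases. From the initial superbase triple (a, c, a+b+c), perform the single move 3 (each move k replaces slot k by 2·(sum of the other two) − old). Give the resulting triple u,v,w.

start (3,2,0) = (f(1,0),f(0,1),f(1,1))
replace slot 3: 2·(3+2) − 0 = 10 → (3,2,10)

3,2,10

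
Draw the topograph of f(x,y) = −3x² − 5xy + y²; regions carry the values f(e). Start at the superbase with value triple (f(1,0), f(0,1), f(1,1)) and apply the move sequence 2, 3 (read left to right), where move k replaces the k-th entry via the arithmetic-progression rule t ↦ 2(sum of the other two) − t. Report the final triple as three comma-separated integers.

start (-3,1,-7) = (f(1,0),f(0,1),f(1,1))
replace slot 2: 2·((-3)+(-7)) − 1 = -21 → (-3,-21,-7)
replace slot 3: 2·((-3)+(-21)) − (-7) = -41 → (-3,-21,-41)

-3,-21,-41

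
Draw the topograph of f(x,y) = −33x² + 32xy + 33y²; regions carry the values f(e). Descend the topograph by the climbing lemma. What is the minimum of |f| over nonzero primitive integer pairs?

river: ρ → (33,34,-32)
river: ρ → (-32,30,35)
river: ρ → (35,40,-27)
river: ρ → (-27,68,7)
river: ρ → (7,72,-7)
river: ρ → (-7,68,27)
river: ρ → (27,40,-35)
river: ρ → (-35,30,32)
river: ρ → (32,34,-33)
river: ρ → (-33,32,33)
closes: descent 0, river 10
min |a| on river = 7

7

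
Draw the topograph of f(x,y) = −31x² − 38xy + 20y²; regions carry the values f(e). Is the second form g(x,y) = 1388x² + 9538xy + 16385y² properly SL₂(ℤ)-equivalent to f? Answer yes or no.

D₁ = 3924, D₂ = 3924
river cycle of f (length 30): (20, 38, -31), (-31, 24, 27), (27, 30, -28), (-28, 26, 29), (29, 32, -25), (-25, 18, 36), (36, 54, -7), (-7, 58, 20), (20, 62, -1), (-1, 62, 20), … (20 more)
river cycle of g (length 30): (20, 38, -31), (-31, 24, 27), (27, 30, -28), (-28, 26, 29), (29, 32, -25), (-25, 18, 36), (36, 54, -7), (-7, 58, 20), (20, 62, -1), (-1, 62, 20), … (20 more)
cycles coincide ⇒ equivalent

yes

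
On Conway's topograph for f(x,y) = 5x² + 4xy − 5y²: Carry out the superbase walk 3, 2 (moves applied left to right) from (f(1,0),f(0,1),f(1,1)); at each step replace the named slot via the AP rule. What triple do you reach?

start (5,-5,4) = (f(1,0),f(0,1),f(1,1))
replace slot 3: 2·(5+(-5)) − 4 = -4 → (5,-5,-4)
replace slot 2: 2·(5+(-4)) − (-5) = 7 → (5,7,-4)

5,7,-4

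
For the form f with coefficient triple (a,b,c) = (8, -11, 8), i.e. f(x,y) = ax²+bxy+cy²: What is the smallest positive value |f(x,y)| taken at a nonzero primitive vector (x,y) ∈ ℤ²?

translate: b→5 (≡-11 mod 16), so (8,-11,8)→(8,5,5)
flip: (8,5,5)→(5,-5,8)
translate: b→5 (≡-5 mod 10), so (5,-5,8)→(5,5,8)
reduced (well bottom): (5,5,8) with a≤c, −a<b≤a
well minimum = a = 5

5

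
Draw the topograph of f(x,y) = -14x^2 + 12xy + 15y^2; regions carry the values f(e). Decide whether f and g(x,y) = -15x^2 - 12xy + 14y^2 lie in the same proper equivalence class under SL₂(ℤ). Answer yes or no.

D₁ = 984, D₂ = 984
river cycle of f (length 14): (15, 18, -11), (-11, 26, 7), (7, 30, -3), (-3, 30, 7), (7, 26, -11), (-11, 18, 15), (15, 12, -14), (-14, 16, 13), (13, 10, -17), (-17, 24, 6), … (4 more)
river cycle of g (length 14): (14, 12, -15), (-15, 18, 11), (11, 26, -7), (-7, 30, 3), (3, 30, -7), (-7, 26, 11), (11, 18, -15), (-15, 12, 14), (14, 16, -13), (-13, 10, 17), … (4 more)
cycles differ ⇒ inequivalent

no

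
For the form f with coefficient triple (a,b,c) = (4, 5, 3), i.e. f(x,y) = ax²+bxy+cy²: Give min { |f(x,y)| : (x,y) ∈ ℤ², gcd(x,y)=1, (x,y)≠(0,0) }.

translate: b→-3 (≡5 mod 8), so (4,5,3)→(4,-3,2)
flip: (4,-3,2)→(2,3,4)
translate: b→-1 (≡3 mod 4), so (2,3,4)→(2,-1,3)
reduced (well bottom): (2,-1,3) with a≤c, −a<b≤a
well minimum = a = 2

2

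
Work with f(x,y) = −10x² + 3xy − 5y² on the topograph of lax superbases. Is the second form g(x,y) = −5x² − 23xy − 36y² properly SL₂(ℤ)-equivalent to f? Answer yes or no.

D₁ = -191, D₂ = -191
f is negative-definite; reduce −f:
−f: flip: (10,-3,5)→(5,3,10)
−f: reduced (well bottom): (5,3,10) with a≤c, −a<b≤a
flip sign back: reduced form of f is (-5,-3,-10)
g is negative-definite; reduce −g:
−g: translate: b→3 (≡23 mod 10), so (5,23,36)→(5,3,10)
−g: reduced (well bottom): (5,3,10) with a≤c, −a<b≤a
flip sign back: reduced form of g is (-5,-3,-10)
reduced forms (-5, -3, -10) vs (-5, -3, -10) ⇒ equivalent

yes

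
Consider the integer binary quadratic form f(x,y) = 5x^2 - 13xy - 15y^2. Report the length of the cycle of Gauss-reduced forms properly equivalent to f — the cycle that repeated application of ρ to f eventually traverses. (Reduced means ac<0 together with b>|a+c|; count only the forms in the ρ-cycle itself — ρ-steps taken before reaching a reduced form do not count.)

D = 469, ⌊√D⌋ = 21
descent: ρ → (-15,13,5)  [lands on river]
river: ρ → (5,17,-9)
river: ρ → (-9,19,3)
river: ρ → (3,17,-15)
ρ-cycle length = 4 (tail of 1 descent step not counted)

4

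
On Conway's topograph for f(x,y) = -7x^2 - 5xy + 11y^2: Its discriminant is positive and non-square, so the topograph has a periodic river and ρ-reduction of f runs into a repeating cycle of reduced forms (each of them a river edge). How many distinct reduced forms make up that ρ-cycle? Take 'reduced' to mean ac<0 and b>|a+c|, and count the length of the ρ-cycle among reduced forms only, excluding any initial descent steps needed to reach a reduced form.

D = 333, ⌊√D⌋ = 18
descent: ρ → (11,5,-7)  [lands on river]
river: ρ → (-7,9,9)
river: ρ → (9,9,-7)
river: ρ → (-7,5,11)
river: ρ → (11,17,-1)
river: ρ → (-1,17,11)
ρ-cycle length = 6 (tail of 1 descent step not counted)

6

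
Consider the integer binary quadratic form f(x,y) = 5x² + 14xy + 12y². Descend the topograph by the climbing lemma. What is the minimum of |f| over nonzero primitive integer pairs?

translate: b→4 (≡14 mod 10), so (5,14,12)→(5,4,3)
flip: (5,4,3)→(3,-4,5)
translate: b→2 (≡-4 mod 6), so (3,-4,5)→(3,2,4)
reduced (well bottom): (3,2,4) with a≤c, −a<b≤a
well minimum = a = 3

3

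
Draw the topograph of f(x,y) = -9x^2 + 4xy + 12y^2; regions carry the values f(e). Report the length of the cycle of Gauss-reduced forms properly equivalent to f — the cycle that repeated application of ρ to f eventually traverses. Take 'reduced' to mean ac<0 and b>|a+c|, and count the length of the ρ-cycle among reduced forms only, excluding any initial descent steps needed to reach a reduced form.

D = 448, ⌊√D⌋ = 21
river: ρ → (12,20,-1)
river: ρ → (-1,20,12)
river: ρ → (12,4,-9)
river: ρ → (-9,14,7)
river: ρ → (7,14,-9)
river: ρ → (-9,4,12)
ρ-cycle length = 6 (tail of 0 descent steps not counted)

6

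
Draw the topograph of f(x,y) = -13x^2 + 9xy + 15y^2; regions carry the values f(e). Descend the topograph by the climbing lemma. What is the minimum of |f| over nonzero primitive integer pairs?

river: ρ → (15,21,-7)
river: ρ → (-7,21,15)
river: ρ → (15,9,-13)
river: ρ → (-13,17,11)
river: ρ → (11,27,-3)
river: ρ → (-3,27,11)
river: ρ → (11,17,-13)
river: ρ → (-13,9,15)
closes: descent 0, river 8
min |a| on river = 3

3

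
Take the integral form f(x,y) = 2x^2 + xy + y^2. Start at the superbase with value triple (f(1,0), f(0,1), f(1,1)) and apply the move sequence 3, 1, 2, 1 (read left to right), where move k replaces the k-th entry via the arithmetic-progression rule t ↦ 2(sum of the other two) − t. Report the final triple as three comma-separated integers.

start (2,1,4) = (f(1,0),f(0,1),f(1,1))
replace slot 3: 2·(2+1) − 4 = 2 → (2,1,2)
replace slot 1: 2·(1+2) − 2 = 4 → (4,1,2)
replace slot 2: 2·(4+2) − 1 = 11 → (4,11,2)
replace slot 1: 2·(11+2) − 4 = 22 → (22,11,2)

22,11,2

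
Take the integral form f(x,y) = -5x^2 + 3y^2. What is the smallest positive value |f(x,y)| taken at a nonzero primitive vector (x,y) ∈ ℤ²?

descent: ρ → (3,6,-2)  [lands on river]
river: ρ → (-2,6,3)
closes: descent 1, river 2
min |a| on river = 2

2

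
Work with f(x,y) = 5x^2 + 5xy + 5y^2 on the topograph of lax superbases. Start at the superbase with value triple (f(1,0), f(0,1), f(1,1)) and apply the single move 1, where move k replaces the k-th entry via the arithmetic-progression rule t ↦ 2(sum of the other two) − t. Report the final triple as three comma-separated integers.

start (5,5,15) = (f(1,0),f(0,1),f(1,1))
replace slot 1: 2·(5+15) − 5 = 35 → (35,5,15)

35,5,15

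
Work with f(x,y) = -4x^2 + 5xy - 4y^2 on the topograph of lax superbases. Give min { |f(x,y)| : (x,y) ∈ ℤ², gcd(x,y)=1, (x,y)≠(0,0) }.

translate: b→3 (≡-5 mod 8), so (4,-5,4)→(4,3,3)
flip: (4,3,3)→(3,-3,4)
translate: b→3 (≡-3 mod 6), so (3,-3,4)→(3,3,4)
reduced (well bottom): (3,3,4) with a≤c, −a<b≤a
well minimum |f| = |-3| = 3 (negative-definite)

3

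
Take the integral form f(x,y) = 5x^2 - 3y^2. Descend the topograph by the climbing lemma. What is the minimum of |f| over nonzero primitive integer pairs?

descent: ρ → (-3,6,2)  [lands on river]
river: ρ → (2,6,-3)
closes: descent 1, river 2
min |a| on river = 2

2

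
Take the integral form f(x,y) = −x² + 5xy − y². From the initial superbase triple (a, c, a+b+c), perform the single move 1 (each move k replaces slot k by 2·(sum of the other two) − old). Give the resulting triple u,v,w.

start (-1,-1,3) = (f(1,0),f(0,1),f(1,1))
replace slot 1: 2·((-1)+3) − (-1) = 5 → (5,-1,3)

5,-1,3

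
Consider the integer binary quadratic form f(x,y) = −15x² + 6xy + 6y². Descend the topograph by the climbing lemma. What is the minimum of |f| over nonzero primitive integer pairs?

descent: ρ → (6,18,-3)  [lands on river]
river: ρ → (-3,18,6)
closes: descent 1, river 2
min |a| on river = 3

3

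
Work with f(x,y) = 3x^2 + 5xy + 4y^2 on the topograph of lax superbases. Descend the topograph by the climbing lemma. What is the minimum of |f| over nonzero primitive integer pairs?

translate: b→-1 (≡5 mod 6), so (3,5,4)→(3,-1,2)
flip: (3,-1,2)→(2,1,3)
reduced (well bottom): (2,1,3) with a≤c, −a<b≤a
well minimum = a = 2

2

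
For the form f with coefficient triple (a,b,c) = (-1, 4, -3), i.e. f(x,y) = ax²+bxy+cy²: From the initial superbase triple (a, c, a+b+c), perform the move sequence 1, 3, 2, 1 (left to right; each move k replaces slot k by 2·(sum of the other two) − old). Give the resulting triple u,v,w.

start (-1,-3,0) = (f(1,0),f(0,1),f(1,1))
replace slot 1: 2·((-3)+0) − (-1) = -5 → (-5,-3,0)
replace slot 3: 2·((-5)+(-3)) − 0 = -16 → (-5,-3,-16)
replace slot 2: 2·((-5)+(-16)) − (-3) = -39 → (-5,-39,-16)
replace slot 1: 2·((-39)+(-16)) − (-5) = -105 → (-105,-39,-16)

-105,-39,-16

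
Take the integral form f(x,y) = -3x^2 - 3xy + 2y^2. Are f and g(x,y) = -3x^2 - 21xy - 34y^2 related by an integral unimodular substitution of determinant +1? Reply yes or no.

D₁ = 33, D₂ = 33
river cycle of f (length 4): (2, 3, -3), (-3, 3, 2), (2, 5, -1), (-1, 5, 2)
river cycle of g (length 4): (-3, 3, 2), (2, 5, -1), (-1, 5, 2), (2, 3, -3)
cycles coincide ⇒ equivalent

yes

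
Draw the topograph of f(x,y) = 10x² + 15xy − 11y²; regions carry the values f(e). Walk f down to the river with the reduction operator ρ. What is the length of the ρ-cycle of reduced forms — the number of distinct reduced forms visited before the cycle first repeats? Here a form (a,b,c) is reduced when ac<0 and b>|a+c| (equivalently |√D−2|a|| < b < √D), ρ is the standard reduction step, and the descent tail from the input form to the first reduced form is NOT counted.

D = 665, ⌊√D⌋ = 25
river: ρ → (-11,7,14)
river: ρ → (14,21,-4)
river: ρ → (-4,19,19)
river: ρ → (19,19,-4)
river: ρ → (-4,21,14)
river: ρ → (14,7,-11)
river: ρ → (-11,15,10)
river: ρ → (10,25,-1)
river: ρ → (-1,25,10)
river: ρ → (10,15,-11)
ρ-cycle length = 10 (tail of 0 descent steps not counted)

10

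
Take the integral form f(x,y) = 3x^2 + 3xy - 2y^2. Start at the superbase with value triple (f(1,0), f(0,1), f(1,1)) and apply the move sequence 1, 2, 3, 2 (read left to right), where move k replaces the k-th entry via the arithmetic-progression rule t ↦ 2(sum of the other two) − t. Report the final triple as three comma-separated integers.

start (3,-2,4) = (f(1,0),f(0,1),f(1,1))
replace slot 1: 2·((-2)+4) − 3 = 1 → (1,-2,4)
replace slot 2: 2·(1+4) − (-2) = 12 → (1,12,4)
replace slot 3: 2·(1+12) − 4 = 22 → (1,12,22)
replace slot 2: 2·(1+22) − 12 = 34 → (1,34,22)

1,34,22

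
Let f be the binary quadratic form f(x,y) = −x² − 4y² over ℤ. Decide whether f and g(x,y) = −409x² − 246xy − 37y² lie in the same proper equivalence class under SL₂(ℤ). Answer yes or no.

D₁ = -16, D₂ = -16
f is negative-definite; reduce −f:
−f: reduced (well bottom): (1,0,4) with a≤c, −a<b≤a
flip sign back: reduced form of f is (-1,0,-4)
g is negative-definite; reduce −g:
−g: flip: (409,246,37)→(37,-246,409)
−g: translate: b→-24 (≡-246 mod 74), so (37,-246,409)→(37,-24,4)
−g: flip: (37,-24,4)→(4,24,37)
−g: translate: b→0 (≡24 mod 8), so (4,24,37)→(4,0,1)
−g: flip: (4,0,1)→(1,0,4)
−g: reduced (well bottom): (1,0,4) with a≤c, −a<b≤a
flip sign back: reduced form of g is (-1,0,-4)
reduced forms (-1, 0, -4) vs (-1, 0, -4) ⇒ equivalent

yes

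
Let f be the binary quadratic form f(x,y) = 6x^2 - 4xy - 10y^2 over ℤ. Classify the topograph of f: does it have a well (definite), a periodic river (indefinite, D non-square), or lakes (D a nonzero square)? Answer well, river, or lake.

D = b²−4ac = (-4)² − 4·6·(-10) = 256
D = 16² is a perfect square ⇒ form factors over ℤ ⇒ lakes

lake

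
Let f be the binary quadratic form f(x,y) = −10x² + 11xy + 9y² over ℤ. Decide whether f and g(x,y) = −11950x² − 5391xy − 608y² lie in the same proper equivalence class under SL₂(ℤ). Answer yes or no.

D₁ = 481, D₂ = 481
river cycle of f (length 30): (9, 7, -12), (-12, 17, 4), (4, 15, -16), (-16, 17, 3), (3, 19, -10), (-10, 21, 1), (1, 21, -10), (-10, 19, 3), (3, 17, -16), (-16, 15, 4), … (20 more)
river cycle of g (length 30): (-10, 11, 9), (9, 7, -12), (-12, 17, 4), (4, 15, -16), (-16, 17, 3), (3, 19, -10), (-10, 21, 1), (1, 21, -10), (-10, 19, 3), (3, 17, -16), … (20 more)
cycles coincide ⇒ equivalent

yes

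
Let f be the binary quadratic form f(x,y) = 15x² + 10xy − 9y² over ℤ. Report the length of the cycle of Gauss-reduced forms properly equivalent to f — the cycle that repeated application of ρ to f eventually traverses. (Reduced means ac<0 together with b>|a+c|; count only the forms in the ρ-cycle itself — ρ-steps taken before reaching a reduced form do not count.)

D = 640, ⌊√D⌋ = 25
river: ρ → (-9,8,16)
river: ρ → (16,24,-1)
river: ρ → (-1,24,16)
river: ρ → (16,8,-9)
river: ρ → (-9,10,15)
river: ρ → (15,20,-4)
river: ρ → (-4,20,15)
river: ρ → (15,10,-9)
ρ-cycle length = 8 (tail of 0 descent steps not counted)

8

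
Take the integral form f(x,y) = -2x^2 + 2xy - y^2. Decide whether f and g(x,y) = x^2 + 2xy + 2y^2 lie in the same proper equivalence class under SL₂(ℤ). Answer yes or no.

D₁ = -4, D₂ = -4
f is negative-definite; reduce −f:
−f: translate: b→2 (≡-2 mod 4), so (2,-2,1)→(2,2,1)
−f: flip: (2,2,1)→(1,-2,2)
−f: translate: b→0 (≡-2 mod 2), so (1,-2,2)→(1,0,1)
−f: reduced (well bottom): (1,0,1) with a≤c, −a<b≤a
flip sign back: reduced form of f is (-1,0,-1)
g: translate: b→0 (≡2 mod 2), so (1,2,2)→(1,0,1)
g: reduced (well bottom): (1,0,1) with a≤c, −a<b≤a
reduced forms (-1, 0, -1) vs (1, 0, 1) ⇒ inequivalent

no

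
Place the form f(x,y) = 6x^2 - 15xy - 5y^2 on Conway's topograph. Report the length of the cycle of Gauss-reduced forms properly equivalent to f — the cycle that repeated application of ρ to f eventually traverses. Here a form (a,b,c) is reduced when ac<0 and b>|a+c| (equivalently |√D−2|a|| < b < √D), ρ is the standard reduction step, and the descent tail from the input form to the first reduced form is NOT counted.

D = 345, ⌊√D⌋ = 18
descent: ρ → (-5,15,6)  [lands on river]
river: ρ → (6,9,-11)
river: ρ → (-11,13,4)
river: ρ → (4,11,-14)
river: ρ → (-14,17,1)
river: ρ → (1,17,-14)
river: ρ → (-14,11,4)
river: ρ → (4,13,-11)
river: ρ → (-11,9,6)
river: ρ → (6,15,-5)
ρ-cycle length = 10 (tail of 1 descent step not counted)

10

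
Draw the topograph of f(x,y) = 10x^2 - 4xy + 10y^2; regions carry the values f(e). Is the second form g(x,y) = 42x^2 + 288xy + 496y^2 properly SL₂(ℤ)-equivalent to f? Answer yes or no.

D₁ = -384, D₂ = -384
f: flip: (10,-4,10)→(10,4,10)
f: reduced (well bottom): (10,4,10) with a≤c, −a<b≤a
g: translate: b→36 (≡288 mod 84), so (42,288,496)→(42,36,10)
g: flip: (42,36,10)→(10,-36,42)
g: translate: b→4 (≡-36 mod 20), so (10,-36,42)→(10,4,10)
g: reduced (well bottom): (10,4,10) with a≤c, −a<b≤a
reduced forms (10, 4, 10) vs (10, 4, 10) ⇒ equivalent

yes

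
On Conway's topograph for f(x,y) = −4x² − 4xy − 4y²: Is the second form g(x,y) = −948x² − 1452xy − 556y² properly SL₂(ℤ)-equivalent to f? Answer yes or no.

D₁ = -48, D₂ = -48
f is negative-definite; reduce −f:
−f: reduced (well bottom): (4,4,4) with a≤c, −a<b≤a
flip sign back: reduced form of f is (-4,-4,-4)
g is negative-definite; reduce −g:
−g: translate: b→-444 (≡1452 mod 1896), so (948,1452,556)→(948,-444,52)
−g: flip: (948,-444,52)→(52,444,948)
−g: translate: b→28 (≡444 mod 104), so (52,444,948)→(52,28,4)
−g: flip: (52,28,4)→(4,-28,52)
−g: translate: b→4 (≡-28 mod 8), so (4,-28,52)→(4,4,4)
−g: reduced (well bottom): (4,4,4) with a≤c, −a<b≤a
flip sign back: reduced form of g is (-4,-4,-4)
reduced forms (-4, -4, -4) vs (-4, -4, -4) ⇒ equivalent

yes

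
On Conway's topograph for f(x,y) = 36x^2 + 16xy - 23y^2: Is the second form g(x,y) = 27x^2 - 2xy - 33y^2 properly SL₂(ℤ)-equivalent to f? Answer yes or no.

D₁ = 3568, D₂ = 3568
river cycle of f (length 12): (-23, 30, 29), (29, 28, -24), (-24, 20, 33), (33, 46, -11), (-11, 42, 41), (41, 40, -12), (-12, 56, 9), (9, 52, -24), (-24, 44, 17), (17, 58, -3), … (2 more)
river cycle of g (length 8): (27, 52, -8), (-8, 44, 51), (51, 58, -1), (-1, 58, 51), (51, 44, -8), (-8, 52, 27), (27, 56, -4), (-4, 56, 27)
cycles differ ⇒ inequivalent

no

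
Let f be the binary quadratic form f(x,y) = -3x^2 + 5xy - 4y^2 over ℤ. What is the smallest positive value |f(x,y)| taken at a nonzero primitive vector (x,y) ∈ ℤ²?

translate: b→1 (≡-5 mod 6), so (3,-5,4)→(3,1,2)
flip: (3,1,2)→(2,-1,3)
reduced (well bottom): (2,-1,3) with a≤c, −a<b≤a
well minimum |f| = |-2| = 2 (negative-definite)

2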